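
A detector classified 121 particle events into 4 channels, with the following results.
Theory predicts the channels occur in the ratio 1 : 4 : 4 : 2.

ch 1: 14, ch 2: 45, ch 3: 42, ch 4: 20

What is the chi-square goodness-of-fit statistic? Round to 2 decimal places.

1.11

Ratio total = 11. Expected counts: 121×1/11 = 11, 121×4/11 = 44, 121×4/11 = 44, 121×2/11 = 22.
cat         O        E   (O−E)²/E
ch 1       14       11      0.818
ch 2       45       44      0.023
ch 3       42       44      0.091
ch 4       20       22      0.182
Sum = 1.11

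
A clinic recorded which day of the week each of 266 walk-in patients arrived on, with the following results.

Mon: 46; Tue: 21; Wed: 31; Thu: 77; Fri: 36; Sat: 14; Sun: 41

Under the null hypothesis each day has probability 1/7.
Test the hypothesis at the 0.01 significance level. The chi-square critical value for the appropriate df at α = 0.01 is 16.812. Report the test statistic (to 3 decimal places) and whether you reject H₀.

Expected count for each of the 7 categories: 266/7 = 38.
cat         O        E   (O−E)²/E
Mon        46       38     1.6842
Tue        21       38     7.6053
Wed        31       38     1.2895
Thu        77       38    40.0263
Fri        36       38     0.1053
Sat        14       38    15.1579
Sun        41       38     0.2368
Sum = 66.105
df = 6. Since 66.105 > 16.812, we reject H₀.

66.105; reject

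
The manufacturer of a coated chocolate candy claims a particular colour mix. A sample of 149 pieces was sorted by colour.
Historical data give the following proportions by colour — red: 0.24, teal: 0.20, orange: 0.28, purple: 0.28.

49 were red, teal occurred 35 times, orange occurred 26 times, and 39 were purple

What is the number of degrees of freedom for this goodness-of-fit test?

3

There are k = 4 categories and no parameters were estimated from the data, so df = 4 − 1 = 3.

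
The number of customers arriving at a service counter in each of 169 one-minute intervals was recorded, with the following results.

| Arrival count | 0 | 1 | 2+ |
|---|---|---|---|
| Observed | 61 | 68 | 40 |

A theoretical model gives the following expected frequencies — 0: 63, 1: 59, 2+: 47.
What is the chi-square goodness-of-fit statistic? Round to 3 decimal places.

χ² = (61−63)²/63 + (68−59)²/59 + (40−47)²/47
   = 0.0635 + 1.3729 + 1.0426
Sum = 2.479

2.479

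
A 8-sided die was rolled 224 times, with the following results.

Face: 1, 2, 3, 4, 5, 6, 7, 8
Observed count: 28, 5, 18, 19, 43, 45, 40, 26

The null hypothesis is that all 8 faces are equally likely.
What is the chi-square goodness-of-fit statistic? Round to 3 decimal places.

49.000

Expected count for each of the 8 categories: 224/8 = 28.
χ² = (28−28)²/28 + (5−28)²/28 + (18−28)²/28 + (19−28)²/28 + (43−28)²/28 + (45−28)²/28 + (40−28)²/28 + (26−28)²/28
   = 0.0000 + 18.8929 + 3.5714 + 2.8929 + 8.0357 + 10.3214 + 5.1429 + 0.1429
Sum = 49.000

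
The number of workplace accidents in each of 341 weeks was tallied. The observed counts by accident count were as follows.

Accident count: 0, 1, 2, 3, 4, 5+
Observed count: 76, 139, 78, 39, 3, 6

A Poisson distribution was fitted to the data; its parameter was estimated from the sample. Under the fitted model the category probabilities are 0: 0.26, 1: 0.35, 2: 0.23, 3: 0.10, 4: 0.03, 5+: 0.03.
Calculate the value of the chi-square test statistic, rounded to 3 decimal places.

Expected counts E_i = n·p_i: 341×0.26 = 88.66, 341×0.35 = 119.35, 341×0.23 = 78.43, 341×0.10 = 34.1, 341×0.03 = 10.23, 341×0.03 = 10.23.
cat         O        E   (O−E)²/E
0          76    88.66     1.8078
1         139   119.35     3.2352
2          78    78.43     0.0024
3          39     34.1     0.7041
4           3    10.23     5.1098
5+          6    10.23     1.7491
Sum = 12.608

12.608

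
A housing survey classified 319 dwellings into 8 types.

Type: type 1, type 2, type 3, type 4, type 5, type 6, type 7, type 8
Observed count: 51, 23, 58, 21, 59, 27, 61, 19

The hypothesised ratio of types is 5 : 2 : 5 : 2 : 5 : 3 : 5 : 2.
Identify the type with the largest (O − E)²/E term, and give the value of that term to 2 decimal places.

Ratio total = 29. Expected counts: 319×5/29 = 55, 319×2/29 = 22, 319×5/29 = 55, 319×2/29 = 22, 319×5/29 = 55, 319×3/29 = 33, 319×5/29 = 55, 319×2/29 = 22.
χ² = (51−55)²/55 + (23−22)²/22 + (58−55)²/55 + (21−22)²/22 + (59−55)²/55 + (27−33)²/33 + (61−55)²/55 + (19−22)²/22
   = 0.291 + 0.045 + 0.164 + 0.045 + 0.291 + 1.091 + 0.655 + 0.409
The largest term is for type 6: 1.09.

type 6, 1.09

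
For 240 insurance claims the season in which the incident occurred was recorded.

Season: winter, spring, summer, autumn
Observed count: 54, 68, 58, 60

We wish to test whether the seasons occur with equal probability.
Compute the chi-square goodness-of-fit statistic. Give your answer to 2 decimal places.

Under H₀ each category has probability 1/4, so each expected count is 240/4 = 60.
winter: (54 − 60)²/60 = 36/60 = 0.600
spring: (68 − 60)²/60 = 64/60 = 1.067
summer: (58 − 60)²/60 = 4/60 = 0.067
autumn: (60 − 60)²/60 = 0/60 = 0.000
Sum = 1.73

1.73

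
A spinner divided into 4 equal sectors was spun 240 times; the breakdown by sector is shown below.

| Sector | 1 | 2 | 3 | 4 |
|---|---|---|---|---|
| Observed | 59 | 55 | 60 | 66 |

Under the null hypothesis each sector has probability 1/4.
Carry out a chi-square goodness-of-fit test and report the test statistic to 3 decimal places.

1.033

Expected count for each of the 4 categories: 240/4 = 60.
cat         O        E   (O−E)²/E
1          59       60     0.0167
2          55       60     0.4167
3          60       60     0.0000
4          66       60     0.6000
Sum = 1.033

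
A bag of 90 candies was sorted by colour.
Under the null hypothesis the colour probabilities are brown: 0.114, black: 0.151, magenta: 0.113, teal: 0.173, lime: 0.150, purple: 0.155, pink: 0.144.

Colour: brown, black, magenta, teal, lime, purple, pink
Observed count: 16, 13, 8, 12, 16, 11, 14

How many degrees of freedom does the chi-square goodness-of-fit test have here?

There are k = 7 categories and no parameters were estimated from the data, so df = 7 − 1 = 6.

6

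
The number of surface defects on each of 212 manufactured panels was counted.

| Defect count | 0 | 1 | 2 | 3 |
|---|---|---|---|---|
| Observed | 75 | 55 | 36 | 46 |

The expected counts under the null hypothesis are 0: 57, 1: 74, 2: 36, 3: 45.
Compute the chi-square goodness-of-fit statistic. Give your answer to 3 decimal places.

10.585

χ² = (75−57)²/57 + (55−74)²/74 + (36−36)²/36 + (46−45)²/45
   = 5.6842 + 4.8784 + 0.0000 + 0.0222
Sum = 10.585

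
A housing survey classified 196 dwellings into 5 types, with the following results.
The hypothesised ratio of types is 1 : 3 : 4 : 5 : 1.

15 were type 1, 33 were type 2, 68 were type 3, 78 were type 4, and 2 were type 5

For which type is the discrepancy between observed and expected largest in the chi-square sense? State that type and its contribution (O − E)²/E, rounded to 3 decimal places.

Ratio total = 14. Expected counts: 196×1/14 = 14, 196×3/14 = 42, 196×4/14 = 56, 196×5/14 = 70, 196×1/14 = 14.
χ² = (15−14)²/14 + (33−42)²/42 + (68−56)²/56 + (78−70)²/70 + (2−14)²/14
   = 0.0714 + 1.9286 + 2.5714 + 0.9143 + 10.2857
The largest term is for type 5: 10.286.

type 5, 10.286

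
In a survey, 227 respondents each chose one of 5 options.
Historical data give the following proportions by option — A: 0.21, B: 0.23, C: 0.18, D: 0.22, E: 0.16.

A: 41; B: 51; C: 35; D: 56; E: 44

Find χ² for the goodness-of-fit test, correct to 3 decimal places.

4.161

Expected counts E_i = n·p_i: 227×0.21 = 47.67, 227×0.23 = 52.21, 227×0.18 = 40.86, 227×0.22 = 49.94, 227×0.16 = 36.32.
A: (41 − 47.67)²/47.67 = 44.4889/47.67 = 0.9333
B: (51 − 52.21)²/52.21 = 1.4641/52.21 = 0.0280
C: (35 − 40.86)²/40.86 = 34.3396/40.86 = 0.8404
D: (56 − 49.94)²/49.94 = 36.7236/49.94 = 0.7354
E: (44 − 36.32)²/36.32 = 58.9824/36.32 = 1.6240
Sum = 4.161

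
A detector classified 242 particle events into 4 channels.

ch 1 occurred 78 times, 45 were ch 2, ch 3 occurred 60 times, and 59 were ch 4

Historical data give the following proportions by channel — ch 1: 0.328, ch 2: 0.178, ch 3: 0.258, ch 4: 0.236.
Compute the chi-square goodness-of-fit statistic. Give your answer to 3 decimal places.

Expected counts E_i = n·p_i: 242×0.328 = 79.376, 242×0.178 = 43.076, 242×0.258 = 62.436, 242×0.236 = 57.112.
cat         O        E   (O−E)²/E
ch 1       78   79.376     0.0239
ch 2       45   43.076     0.0859
ch 3       60   62.436     0.0950
ch 4       59   57.112     0.0624
Sum = 0.267

0.267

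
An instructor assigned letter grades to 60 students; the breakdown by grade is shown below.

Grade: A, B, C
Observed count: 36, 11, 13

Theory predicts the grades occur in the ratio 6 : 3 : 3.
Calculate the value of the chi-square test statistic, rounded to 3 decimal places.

Ratio total = 12. Expected counts: 60×6/12 = 30, 60×3/12 = 15, 60×3/12 = 15.
cat         O        E   (O−E)²/E
A          36       30     1.2000
B          11       15     1.0667
C          13       15     0.2667
Sum = 2.533

2.533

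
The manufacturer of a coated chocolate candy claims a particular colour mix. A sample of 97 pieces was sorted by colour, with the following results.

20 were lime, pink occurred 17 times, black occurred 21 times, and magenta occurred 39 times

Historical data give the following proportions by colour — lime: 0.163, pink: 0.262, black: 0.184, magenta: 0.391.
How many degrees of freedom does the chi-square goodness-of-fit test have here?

There are k = 4 categories and no parameters were estimated from the data, so df = 4 − 1 = 3.

3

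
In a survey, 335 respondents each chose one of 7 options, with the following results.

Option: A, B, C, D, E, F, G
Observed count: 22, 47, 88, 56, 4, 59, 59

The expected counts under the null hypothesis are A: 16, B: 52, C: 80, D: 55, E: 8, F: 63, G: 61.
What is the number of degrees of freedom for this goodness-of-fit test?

6

There are k = 7 categories and no parameters were estimated from the data, so df = 7 − 1 = 6.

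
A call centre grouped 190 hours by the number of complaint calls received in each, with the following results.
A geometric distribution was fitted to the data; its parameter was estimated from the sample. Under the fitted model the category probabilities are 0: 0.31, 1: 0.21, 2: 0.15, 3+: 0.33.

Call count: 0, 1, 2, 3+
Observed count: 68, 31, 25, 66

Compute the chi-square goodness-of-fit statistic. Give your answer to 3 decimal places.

Expected counts E_i = n·p_i: 190×0.31 = 58.9, 190×0.21 = 39.9, 190×0.15 = 28.5, 190×0.33 = 62.7.
cat         O        E   (O−E)²/E
0          68     58.9     1.4059
1          31     39.9     1.9852
2          25     28.5     0.4298
3+         66     62.7     0.1737
Sum = 3.995

3.995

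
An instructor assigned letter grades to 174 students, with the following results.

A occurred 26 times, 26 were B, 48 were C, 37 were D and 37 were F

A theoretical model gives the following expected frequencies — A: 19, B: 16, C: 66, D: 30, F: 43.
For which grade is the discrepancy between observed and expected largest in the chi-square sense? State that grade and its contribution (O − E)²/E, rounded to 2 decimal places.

χ² = (26−19)²/19 + (26−16)²/16 + (48−66)²/66 + (37−30)²/30 + (37−43)²/43
   = 2.579 + 6.250 + 4.909 + 1.633 + 0.837
The largest term is for B: 6.25.

B, 6.25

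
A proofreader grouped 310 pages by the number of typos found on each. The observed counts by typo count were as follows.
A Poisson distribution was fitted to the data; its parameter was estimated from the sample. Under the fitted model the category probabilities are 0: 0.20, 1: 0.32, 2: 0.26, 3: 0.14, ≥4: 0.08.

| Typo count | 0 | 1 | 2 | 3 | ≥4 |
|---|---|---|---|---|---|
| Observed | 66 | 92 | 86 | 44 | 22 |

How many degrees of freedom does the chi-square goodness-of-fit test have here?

3

There are k = 5 categories and 1 parameter estimated from the data, so df = 5 − 1 − 1 = 3.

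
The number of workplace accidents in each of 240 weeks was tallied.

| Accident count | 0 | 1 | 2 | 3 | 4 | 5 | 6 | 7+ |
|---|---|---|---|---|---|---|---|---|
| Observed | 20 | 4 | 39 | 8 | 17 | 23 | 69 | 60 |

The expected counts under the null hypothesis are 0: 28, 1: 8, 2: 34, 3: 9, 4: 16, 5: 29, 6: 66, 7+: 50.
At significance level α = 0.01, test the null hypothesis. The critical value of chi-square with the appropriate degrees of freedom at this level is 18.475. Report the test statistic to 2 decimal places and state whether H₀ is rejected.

cat         O        E   (O−E)²/E
0          20       28      2.286
1           4        8      2.000
2          39       34      0.735
3           8        9      0.111
4          17       16      0.063
5          23       29      1.241
6          69       66      0.136
7+         60       50      2.000
Sum = 8.57
df = 7. Since 8.57 < 18.475, we do not reject H₀.

8.57; do not reject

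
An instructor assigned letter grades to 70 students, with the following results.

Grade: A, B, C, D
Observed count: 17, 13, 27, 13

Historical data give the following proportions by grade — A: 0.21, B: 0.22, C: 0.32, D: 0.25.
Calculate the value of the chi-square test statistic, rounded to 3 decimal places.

2.836

Expected counts E_i = n·p_i: 70×0.21 = 14.7, 70×0.22 = 15.4, 70×0.32 = 22.4, 70×0.25 = 17.5.
A: (17 − 14.7)²/14.7 = 5.29/14.7 = 0.3599
B: (13 − 15.4)²/15.4 = 5.76/15.4 = 0.3740
C: (27 − 22.4)²/22.4 = 21.16/22.4 = 0.9446
D: (13 − 17.5)²/17.5 = 20.25/17.5 = 1.1571
Sum = 2.836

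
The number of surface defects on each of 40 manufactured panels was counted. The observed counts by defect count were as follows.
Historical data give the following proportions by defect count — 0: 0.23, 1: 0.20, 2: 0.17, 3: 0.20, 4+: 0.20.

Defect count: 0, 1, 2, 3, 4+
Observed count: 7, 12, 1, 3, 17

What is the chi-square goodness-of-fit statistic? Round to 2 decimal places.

20.72

Expected counts E_i = n·p_i: 40×0.23 = 9.2, 40×0.20 = 8, 40×0.17 = 6.8, 40×0.20 = 8, 40×0.20 = 8.
cat         O        E   (O−E)²/E
0           7      9.2      0.526
1          12        8      2.000
2           1      6.8      4.947
3           3        8      3.125
4+         17        8     10.125
Sum = 20.72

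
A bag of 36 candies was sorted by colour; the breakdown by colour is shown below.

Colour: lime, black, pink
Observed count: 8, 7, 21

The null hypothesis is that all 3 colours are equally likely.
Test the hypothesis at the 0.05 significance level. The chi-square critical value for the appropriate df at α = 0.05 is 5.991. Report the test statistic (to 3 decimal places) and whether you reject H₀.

10.167; reject

Under H₀ each category has probability 1/3, so each expected count is 36/3 = 12.
lime: (8 − 12)²/12 = 16/12 = 1.3333
black: (7 − 12)²/12 = 25/12 = 2.0833
pink: (21 − 12)²/12 = 81/12 = 6.7500
Sum = 10.167
df = 2. Since 10.167 > 5.991, we reject H₀.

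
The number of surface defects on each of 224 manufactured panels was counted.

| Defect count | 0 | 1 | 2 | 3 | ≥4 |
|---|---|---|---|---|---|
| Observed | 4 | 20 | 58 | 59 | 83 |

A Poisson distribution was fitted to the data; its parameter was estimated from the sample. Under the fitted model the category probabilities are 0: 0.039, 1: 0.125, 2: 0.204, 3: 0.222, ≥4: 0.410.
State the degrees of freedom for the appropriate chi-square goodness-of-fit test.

There are k = 5 categories and 1 parameter estimated from the data, so df = 5 − 1 − 1 = 3.

3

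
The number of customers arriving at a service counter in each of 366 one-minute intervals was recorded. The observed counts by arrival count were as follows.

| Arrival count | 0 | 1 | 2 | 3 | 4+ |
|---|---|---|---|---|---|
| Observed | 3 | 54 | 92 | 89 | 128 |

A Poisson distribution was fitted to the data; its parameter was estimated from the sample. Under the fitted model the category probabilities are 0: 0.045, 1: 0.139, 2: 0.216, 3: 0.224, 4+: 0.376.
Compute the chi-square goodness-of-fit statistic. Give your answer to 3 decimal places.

14.600

Expected counts E_i = n·p_i: 366×0.045 = 16.47, 366×0.139 = 50.874, 366×0.216 = 79.056, 366×0.224 = 81.984, 366×0.376 = 137.616.
0: (3 − 16.47)²/16.47 = 181.4409/16.47 = 11.0164
1: (54 − 50.874)²/50.874 = 9.771876/50.874 = 0.1921
2: (92 − 79.056)²/79.056 = 167.547136/79.056 = 2.1193
3: (89 − 81.984)²/81.984 = 49.224256/81.984 = 0.6004
4+: (128 − 137.616)²/137.616 = 92.467456/137.616 = 0.6719
Sum = 14.600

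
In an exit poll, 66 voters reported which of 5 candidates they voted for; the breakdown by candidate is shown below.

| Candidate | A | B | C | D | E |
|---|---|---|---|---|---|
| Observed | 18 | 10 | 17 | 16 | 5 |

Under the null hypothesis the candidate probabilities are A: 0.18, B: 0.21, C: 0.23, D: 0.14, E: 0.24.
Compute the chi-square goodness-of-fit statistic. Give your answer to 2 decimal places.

16.81

Expected counts E_i = n·p_i: 66×0.18 = 11.88, 66×0.21 = 13.86, 66×0.23 = 15.18, 66×0.14 = 9.24, 66×0.24 = 15.84.
χ² = (18−11.88)²/11.88 + (10−13.86)²/13.86 + (17−15.18)²/15.18 + (16−9.24)²/9.24 + (5−15.84)²/15.84
   = 3.153 + 1.075 + 0.218 + 4.946 + 7.418
Sum = 16.81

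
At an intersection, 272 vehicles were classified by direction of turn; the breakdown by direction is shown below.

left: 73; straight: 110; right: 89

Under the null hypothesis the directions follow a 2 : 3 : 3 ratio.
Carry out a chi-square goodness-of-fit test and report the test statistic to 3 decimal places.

2.652

Ratio total = 8. Expected counts: 272×2/8 = 68, 272×3/8 = 102, 272×3/8 = 102.
χ² = (73−68)²/68 + (110−102)²/102 + (89−102)²/102
   = 0.3676 + 0.6275 + 1.6569
Sum = 2.652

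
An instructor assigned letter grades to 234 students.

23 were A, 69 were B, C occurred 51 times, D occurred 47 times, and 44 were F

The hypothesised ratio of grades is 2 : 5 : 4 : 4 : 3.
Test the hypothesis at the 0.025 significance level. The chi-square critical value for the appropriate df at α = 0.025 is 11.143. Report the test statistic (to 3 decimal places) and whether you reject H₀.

1.733; do not reject

Ratio total = 18. Expected counts: 234×2/18 = 26, 234×5/18 = 65, 234×4/18 = 52, 234×4/18 = 52, 234×3/18 = 39.
χ² = (23−26)²/26 + (69−65)²/65 + (51−52)²/52 + (47−52)²/52 + (44−39)²/39
   = 0.3462 + 0.2462 + 0.0192 + 0.4808 + 0.6410
Sum = 1.733
df = 4. Since 1.733 < 11.143, we do not reject H₀.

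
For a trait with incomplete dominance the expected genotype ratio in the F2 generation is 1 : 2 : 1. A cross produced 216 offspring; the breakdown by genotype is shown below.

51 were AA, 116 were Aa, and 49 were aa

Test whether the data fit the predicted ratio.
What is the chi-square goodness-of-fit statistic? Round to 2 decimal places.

1.22

Ratio total = 4. Expected counts: 216×1/4 = 54, 216×2/4 = 108, 216×1/4 = 54.
AA: (51 − 54)²/54 = 9/54 = 0.167
Aa: (116 − 108)²/108 = 64/108 = 0.593
aa: (49 − 54)²/54 = 25/54 = 0.463
Sum = 1.22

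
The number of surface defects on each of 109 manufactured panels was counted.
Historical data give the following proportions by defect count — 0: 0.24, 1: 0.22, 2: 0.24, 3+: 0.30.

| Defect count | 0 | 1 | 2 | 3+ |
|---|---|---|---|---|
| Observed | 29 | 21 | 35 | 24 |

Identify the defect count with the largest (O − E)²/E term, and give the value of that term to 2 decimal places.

2, 2.99

Expected counts E_i = n·p_i: 109×0.24 = 26.16, 109×0.22 = 23.98, 109×0.24 = 26.16, 109×0.30 = 32.7.
cat         O        E   (O−E)²/E
0          29    26.16      0.308
1          21    23.98      0.370
2          35    26.16      2.987
3+         24     32.7      2.315
The largest term is for 2: 2.99.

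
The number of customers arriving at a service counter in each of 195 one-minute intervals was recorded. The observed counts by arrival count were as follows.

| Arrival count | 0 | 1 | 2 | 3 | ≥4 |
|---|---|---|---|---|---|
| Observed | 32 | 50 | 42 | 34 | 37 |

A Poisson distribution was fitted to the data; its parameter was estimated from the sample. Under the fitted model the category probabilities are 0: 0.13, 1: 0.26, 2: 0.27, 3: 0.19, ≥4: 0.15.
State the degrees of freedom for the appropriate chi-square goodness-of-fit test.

There are k = 5 categories and 1 parameter estimated from the data, so df = 5 − 1 − 1 = 3.

3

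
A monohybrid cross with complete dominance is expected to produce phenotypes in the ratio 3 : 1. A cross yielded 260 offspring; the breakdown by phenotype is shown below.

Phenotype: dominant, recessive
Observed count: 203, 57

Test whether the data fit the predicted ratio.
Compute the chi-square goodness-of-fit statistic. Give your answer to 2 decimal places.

1.31

Ratio total = 4. Expected counts: 260×3/4 = 195, 260×1/4 = 65.
cat            O        E   (O−E)²/E
dominant     203      195      0.328
recessive     57       65      0.985
Sum = 1.31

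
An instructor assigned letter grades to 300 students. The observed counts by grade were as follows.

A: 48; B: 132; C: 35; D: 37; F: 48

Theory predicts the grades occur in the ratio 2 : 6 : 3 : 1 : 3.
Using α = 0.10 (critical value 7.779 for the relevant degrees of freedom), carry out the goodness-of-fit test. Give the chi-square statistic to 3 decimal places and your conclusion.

30.067; reject

Ratio total = 15. Expected counts: 300×2/15 = 40, 300×6/15 = 120, 300×3/15 = 60, 300×1/15 = 20, 300×3/15 = 60.
cat         O        E   (O−E)²/E
A          48       40     1.6000
B         132      120     1.2000
C          35       60    10.4167
D          37       20    14.4500
F          48       60     2.4000
Sum = 30.067
df = 4. Since 30.067 > 7.779, we reject H₀.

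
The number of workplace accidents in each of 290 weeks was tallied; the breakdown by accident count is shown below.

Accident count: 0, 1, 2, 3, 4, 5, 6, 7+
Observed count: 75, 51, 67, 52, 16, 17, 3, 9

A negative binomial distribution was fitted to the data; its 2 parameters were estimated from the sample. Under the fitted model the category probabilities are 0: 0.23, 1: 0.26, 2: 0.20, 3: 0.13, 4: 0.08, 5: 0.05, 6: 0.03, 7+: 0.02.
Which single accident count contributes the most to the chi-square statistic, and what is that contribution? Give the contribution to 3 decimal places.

1, 7.896

Expected counts E_i = n·p_i: 290×0.23 = 66.7, 290×0.26 = 75.4, 290×0.20 = 58, 290×0.13 = 37.7, 290×0.08 = 23.2, 290×0.05 = 14.5, 290×0.03 = 8.7, 290×0.02 = 5.8.
χ² = (75−66.7)²/66.7 + (51−75.4)²/75.4 + (67−58)²/58 + (52−37.7)²/37.7 + (16−23.2)²/23.2 + (17−14.5)²/14.5 + (3−8.7)²/8.7 + (9−5.8)²/5.8
   = 1.0328 + 7.8960 + 1.3966 + 5.4241 + 2.2345 + 0.4310 + 3.7345 + 1.7655
The largest term is for 1: 7.896.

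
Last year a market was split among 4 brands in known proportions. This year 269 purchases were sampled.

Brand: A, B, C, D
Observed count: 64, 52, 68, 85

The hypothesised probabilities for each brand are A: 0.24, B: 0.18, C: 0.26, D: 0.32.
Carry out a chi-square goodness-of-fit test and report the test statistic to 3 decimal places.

0.337

Expected counts E_i = n·p_i: 269×0.24 = 64.56, 269×0.18 = 48.42, 269×0.26 = 69.94, 269×0.32 = 86.08.
χ² = (64−64.56)²/64.56 + (52−48.42)²/48.42 + (68−69.94)²/69.94 + (85−86.08)²/86.08
   = 0.0049 + 0.2647 + 0.0538 + 0.0136
Sum = 0.337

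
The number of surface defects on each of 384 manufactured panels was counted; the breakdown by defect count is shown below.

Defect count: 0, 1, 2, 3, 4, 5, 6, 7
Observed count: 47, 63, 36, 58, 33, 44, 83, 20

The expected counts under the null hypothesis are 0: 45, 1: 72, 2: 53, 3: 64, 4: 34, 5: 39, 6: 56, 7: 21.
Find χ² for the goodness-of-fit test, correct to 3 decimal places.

cat         O        E   (O−E)²/E
0          47       45     0.0889
1          63       72     1.1250
2          36       53     5.4528
3          58       64     0.5625
4          33       34     0.0294
5          44       39     0.6410
6          83       56    13.0179
7          20       21     0.0476
Sum = 20.965

20.965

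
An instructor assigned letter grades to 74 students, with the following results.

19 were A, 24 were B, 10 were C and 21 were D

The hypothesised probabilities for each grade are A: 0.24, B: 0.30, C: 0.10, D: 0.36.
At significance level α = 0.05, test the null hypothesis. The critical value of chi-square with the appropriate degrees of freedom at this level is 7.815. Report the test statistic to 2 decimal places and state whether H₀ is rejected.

Expected counts E_i = n·p_i: 74×0.24 = 17.76, 74×0.30 = 22.2, 74×0.10 = 7.4, 74×0.36 = 26.64.
cat         O        E   (O−E)²/E
A          19    17.76      0.087
B          24     22.2      0.146
C          10      7.4      0.914
D          21    26.64      1.194
Sum = 2.34
df = 3. Since 2.34 < 7.815, we do not reject H₀.

2.34; do not reject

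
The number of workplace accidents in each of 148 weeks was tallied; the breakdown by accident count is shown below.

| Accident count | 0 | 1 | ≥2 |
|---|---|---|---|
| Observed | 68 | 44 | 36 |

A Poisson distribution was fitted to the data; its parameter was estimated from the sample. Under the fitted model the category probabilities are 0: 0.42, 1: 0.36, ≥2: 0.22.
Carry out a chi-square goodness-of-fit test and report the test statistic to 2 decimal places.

2.53

Expected counts E_i = n·p_i: 148×0.42 = 62.16, 148×0.36 = 53.28, 148×0.22 = 32.56.
χ² = (68−62.16)²/62.16 + (44−53.28)²/53.28 + (36−32.56)²/32.56
   = 0.549 + 1.616 + 0.363
Sum = 2.53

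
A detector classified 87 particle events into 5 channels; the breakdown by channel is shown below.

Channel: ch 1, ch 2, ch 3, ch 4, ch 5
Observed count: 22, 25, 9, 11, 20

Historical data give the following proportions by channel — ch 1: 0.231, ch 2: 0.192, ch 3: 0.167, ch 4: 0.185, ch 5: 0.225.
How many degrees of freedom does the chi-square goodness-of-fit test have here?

There are k = 5 categories and no parameters were estimated from the data, so df = 5 − 1 = 4.

4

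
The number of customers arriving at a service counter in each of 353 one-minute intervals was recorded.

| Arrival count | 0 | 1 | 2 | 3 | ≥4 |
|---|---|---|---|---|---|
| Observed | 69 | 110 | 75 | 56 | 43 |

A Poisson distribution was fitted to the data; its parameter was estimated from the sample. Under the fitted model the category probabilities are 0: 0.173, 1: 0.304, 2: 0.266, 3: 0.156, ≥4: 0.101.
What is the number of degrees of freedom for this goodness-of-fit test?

3

There are k = 5 categories and 1 parameter estimated from the data, so df = 5 − 1 − 1 = 3.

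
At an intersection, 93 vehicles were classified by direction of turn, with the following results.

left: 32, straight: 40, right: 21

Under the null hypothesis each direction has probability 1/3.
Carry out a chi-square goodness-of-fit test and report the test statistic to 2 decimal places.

Expected count for each of the 3 categories: 93/3 = 31.
left: (32 − 31)²/31 = 1/31 = 0.032
straight: (40 − 31)²/31 = 81/31 = 2.613
right: (21 − 31)²/31 = 100/31 = 3.226
Sum = 5.87

5.87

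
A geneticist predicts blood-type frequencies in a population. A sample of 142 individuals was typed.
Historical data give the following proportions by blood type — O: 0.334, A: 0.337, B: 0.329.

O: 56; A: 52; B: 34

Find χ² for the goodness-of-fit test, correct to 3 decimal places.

5.371

Expected counts E_i = n·p_i: 142×0.334 = 47.428, 142×0.337 = 47.854, 142×0.329 = 46.718.
O: (56 − 47.428)²/47.428 = 73.479184/47.428 = 1.5493
A: (52 − 47.854)²/47.854 = 17.189316/47.854 = 0.3592
B: (34 − 46.718)²/46.718 = 161.747524/46.718 = 3.4622
Sum = 5.371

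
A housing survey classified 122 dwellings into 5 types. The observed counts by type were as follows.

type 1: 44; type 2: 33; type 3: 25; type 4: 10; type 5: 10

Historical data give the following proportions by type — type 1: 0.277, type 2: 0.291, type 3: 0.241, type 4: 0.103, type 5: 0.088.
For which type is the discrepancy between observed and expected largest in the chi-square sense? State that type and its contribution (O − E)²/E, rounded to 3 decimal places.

Expected counts E_i = n·p_i: 122×0.277 = 33.794, 122×0.291 = 35.502, 122×0.241 = 29.402, 122×0.103 = 12.566, 122×0.088 = 10.736.
cat         O        E   (O−E)²/E
type 1     44   33.794     3.0823
type 2     33   35.502     0.1763
type 3     25   29.402     0.6591
type 4     10   12.566     0.5240
type 5     10   10.736     0.0505
The largest term is for type 1: 3.082.

type 1, 3.082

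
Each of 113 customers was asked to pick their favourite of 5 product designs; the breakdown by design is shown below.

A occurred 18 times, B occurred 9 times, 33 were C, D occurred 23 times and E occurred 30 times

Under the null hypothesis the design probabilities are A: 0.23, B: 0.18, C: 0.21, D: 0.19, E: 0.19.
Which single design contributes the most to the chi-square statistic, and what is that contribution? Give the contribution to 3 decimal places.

B, 6.322

Expected counts E_i = n·p_i: 113×0.23 = 25.99, 113×0.18 = 20.34, 113×0.21 = 23.73, 113×0.19 = 21.47, 113×0.19 = 21.47.
A: (18 − 25.99)²/25.99 = 63.8401/25.99 = 2.4563
B: (9 − 20.34)²/20.34 = 128.5956/20.34 = 6.3223
C: (33 − 23.73)²/23.73 = 85.9329/23.73 = 3.6213
D: (23 − 21.47)²/21.47 = 2.3409/21.47 = 0.1090
E: (30 − 21.47)²/21.47 = 72.7609/21.47 = 3.3890
The largest term is for B: 6.322.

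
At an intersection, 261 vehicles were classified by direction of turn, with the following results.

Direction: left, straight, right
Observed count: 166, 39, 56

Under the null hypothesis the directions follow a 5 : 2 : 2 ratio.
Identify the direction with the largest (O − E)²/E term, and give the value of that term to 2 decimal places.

straight, 6.22

Ratio total = 9. Expected counts: 261×5/9 = 145, 261×2/9 = 58, 261×2/9 = 58.
cat           O        E   (O−E)²/E
left        166      145      3.041
straight     39       58      6.224
right        56       58      0.069
The largest term is for straight: 6.22.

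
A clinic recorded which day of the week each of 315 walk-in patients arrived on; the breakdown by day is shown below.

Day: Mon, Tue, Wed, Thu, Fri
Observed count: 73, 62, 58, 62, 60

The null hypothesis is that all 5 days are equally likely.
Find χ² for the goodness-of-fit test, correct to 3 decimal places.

Under H₀ each category has probability 1/5, so each expected count is 315/5 = 63.
χ² = (73−63)²/63 + (62−63)²/63 + (58−63)²/63 + (62−63)²/63 + (60−63)²/63
   = 1.5873 + 0.0159 + 0.3968 + 0.0159 + 0.1429
Sum = 2.159

2.159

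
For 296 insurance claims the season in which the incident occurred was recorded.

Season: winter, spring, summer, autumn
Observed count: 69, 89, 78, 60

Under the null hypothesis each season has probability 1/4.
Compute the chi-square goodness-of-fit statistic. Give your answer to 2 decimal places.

6.24

Under H₀ each category has probability 1/4, so each expected count is 296/4 = 74.
χ² = (69−74)²/74 + (89−74)²/74 + (78−74)²/74 + (60−74)²/74
   = 0.338 + 3.041 + 0.216 + 2.649
Sum = 6.24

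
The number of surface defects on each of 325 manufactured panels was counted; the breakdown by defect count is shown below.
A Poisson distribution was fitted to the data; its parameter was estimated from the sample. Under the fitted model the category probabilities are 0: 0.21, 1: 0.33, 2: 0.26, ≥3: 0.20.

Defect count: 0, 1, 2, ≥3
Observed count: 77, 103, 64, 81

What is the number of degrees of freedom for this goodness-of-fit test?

There are k = 4 categories and 1 parameter estimated from the data, so df = 4 − 1 − 1 = 2.

2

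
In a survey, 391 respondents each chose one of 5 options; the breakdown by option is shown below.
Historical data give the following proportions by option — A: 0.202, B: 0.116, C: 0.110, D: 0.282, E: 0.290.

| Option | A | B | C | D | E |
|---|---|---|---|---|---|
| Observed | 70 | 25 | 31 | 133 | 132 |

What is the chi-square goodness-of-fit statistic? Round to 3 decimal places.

21.254

Expected counts E_i = n·p_i: 391×0.202 = 78.982, 391×0.116 = 45.356, 391×0.110 = 43.01, 391×0.282 = 110.262, 391×0.290 = 113.39.
cat         O        E   (O−E)²/E
A          70   78.982     1.0215
B          25   45.356     9.1359
C          31    43.01     3.3536
D         133  110.262     4.6890
E         132   113.39     3.0543
Sum = 21.254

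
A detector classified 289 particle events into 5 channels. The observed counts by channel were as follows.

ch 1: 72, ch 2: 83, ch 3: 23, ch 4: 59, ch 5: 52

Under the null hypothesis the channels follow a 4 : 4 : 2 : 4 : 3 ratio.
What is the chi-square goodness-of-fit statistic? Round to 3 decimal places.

8.314

Ratio total = 17. Expected counts: 289×4/17 = 68, 289×4/17 = 68, 289×2/17 = 34, 289×4/17 = 68, 289×3/17 = 51.
ch 1: (72 − 68)²/68 = 16/68 = 0.2353
ch 2: (83 − 68)²/68 = 225/68 = 3.3088
ch 3: (23 − 34)²/34 = 121/34 = 3.5588
ch 4: (59 − 68)²/68 = 81/68 = 1.1912
ch 5: (52 − 51)²/51 = 1/51 = 0.0196
Sum = 8.314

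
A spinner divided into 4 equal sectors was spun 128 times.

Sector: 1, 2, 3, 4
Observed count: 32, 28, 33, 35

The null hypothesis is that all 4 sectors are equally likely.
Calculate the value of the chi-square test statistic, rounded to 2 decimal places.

0.81

Under H₀ each category has probability 1/4, so each expected count is 128/4 = 32.
1: (32 − 32)²/32 = 0/32 = 0.000
2: (28 − 32)²/32 = 16/32 = 0.500
3: (33 − 32)²/32 = 1/32 = 0.031
4: (35 − 32)²/32 = 9/32 = 0.281
Sum = 0.81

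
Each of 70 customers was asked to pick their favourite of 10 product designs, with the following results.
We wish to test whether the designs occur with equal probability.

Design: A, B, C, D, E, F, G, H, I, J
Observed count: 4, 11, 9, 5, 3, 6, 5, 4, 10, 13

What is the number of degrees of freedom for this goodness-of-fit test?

There are k = 10 categories and no parameters were estimated from the data, so df = 10 − 1 = 9.

9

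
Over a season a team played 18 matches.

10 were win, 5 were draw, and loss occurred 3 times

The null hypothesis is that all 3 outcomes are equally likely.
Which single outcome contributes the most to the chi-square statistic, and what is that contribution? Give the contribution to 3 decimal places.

win, 2.667

Expected count for each of the 3 categories: 18/3 = 6.
win: (10 − 6)²/6 = 16/6 = 2.6667
draw: (5 − 6)²/6 = 1/6 = 0.1667
loss: (3 − 6)²/6 = 9/6 = 1.5000
The largest term is for win: 2.667.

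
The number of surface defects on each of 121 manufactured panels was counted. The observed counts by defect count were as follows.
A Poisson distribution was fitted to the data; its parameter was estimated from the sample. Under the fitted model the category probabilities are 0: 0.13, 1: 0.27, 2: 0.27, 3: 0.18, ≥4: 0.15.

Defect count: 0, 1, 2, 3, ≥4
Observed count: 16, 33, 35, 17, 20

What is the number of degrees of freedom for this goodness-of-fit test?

3

There are k = 5 categories and 1 parameter estimated from the data, so df = 5 − 1 − 1 = 3.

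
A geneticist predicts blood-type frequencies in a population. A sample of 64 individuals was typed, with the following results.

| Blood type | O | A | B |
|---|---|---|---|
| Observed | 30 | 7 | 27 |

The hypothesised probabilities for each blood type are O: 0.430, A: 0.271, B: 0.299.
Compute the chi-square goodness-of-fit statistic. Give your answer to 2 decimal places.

Expected counts E_i = n·p_i: 64×0.430 = 27.52, 64×0.271 = 17.344, 64×0.299 = 19.136.
cat         O        E   (O−E)²/E
O          30    27.52      0.223
A           7   17.344      6.169
B          27   19.136      3.232
Sum = 9.62

9.62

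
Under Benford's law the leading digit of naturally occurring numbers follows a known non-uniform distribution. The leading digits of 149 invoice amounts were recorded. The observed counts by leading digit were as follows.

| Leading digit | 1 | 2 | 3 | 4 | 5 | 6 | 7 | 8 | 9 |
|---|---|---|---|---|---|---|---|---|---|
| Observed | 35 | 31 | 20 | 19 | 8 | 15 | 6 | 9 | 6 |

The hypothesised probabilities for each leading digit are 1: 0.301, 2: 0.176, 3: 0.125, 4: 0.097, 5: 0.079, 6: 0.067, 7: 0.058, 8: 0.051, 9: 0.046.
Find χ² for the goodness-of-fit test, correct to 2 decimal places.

Expected counts E_i = n·p_i: 149×0.301 = 44.849, 149×0.176 = 26.224, 149×0.125 = 18.625, 149×0.097 = 14.453, 149×0.079 = 11.771, 149×0.067 = 9.983, 149×0.058 = 8.642, 149×0.051 = 7.599, 149×0.046 = 6.854.
1: (35 − 44.849)²/44.849 = 97.002801/44.849 = 2.163
2: (31 − 26.224)²/26.224 = 22.810176/26.224 = 0.870
3: (20 − 18.625)²/18.625 = 1.890625/18.625 = 0.102
4: (19 − 14.453)²/14.453 = 20.675209/14.453 = 1.431
5: (8 − 11.771)²/11.771 = 14.220441/11.771 = 1.208
6: (15 − 9.983)²/9.983 = 25.170289/9.983 = 2.521
7: (6 − 8.642)²/8.642 = 6.980164/8.642 = 0.808
8: (9 − 7.599)²/7.599 = 1.962801/7.599 = 0.258
9: (6 − 6.854)²/6.854 = 0.729316/6.854 = 0.106
Sum = 9.47

9.47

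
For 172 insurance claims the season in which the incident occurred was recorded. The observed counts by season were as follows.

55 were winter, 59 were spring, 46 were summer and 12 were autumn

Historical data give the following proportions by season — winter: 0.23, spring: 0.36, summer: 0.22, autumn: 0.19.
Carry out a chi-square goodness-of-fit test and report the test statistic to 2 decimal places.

Expected counts E_i = n·p_i: 172×0.23 = 39.56, 172×0.36 = 61.92, 172×0.22 = 37.84, 172×0.19 = 32.68.
χ² = (55−39.56)²/39.56 + (59−61.92)²/61.92 + (46−37.84)²/37.84 + (12−32.68)²/32.68
   = 6.026 + 0.138 + 1.760 + 13.086
Sum = 21.01

21.01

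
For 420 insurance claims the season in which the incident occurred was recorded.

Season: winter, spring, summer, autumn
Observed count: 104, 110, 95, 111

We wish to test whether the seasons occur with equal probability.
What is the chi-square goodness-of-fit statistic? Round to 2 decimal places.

1.54

Expected count for each of the 4 categories: 420/4 = 105.
cat         O        E   (O−E)²/E
winter    104      105      0.010
spring    110      105      0.238
summer     95      105      0.952
autumn    111      105      0.343
Sum = 1.54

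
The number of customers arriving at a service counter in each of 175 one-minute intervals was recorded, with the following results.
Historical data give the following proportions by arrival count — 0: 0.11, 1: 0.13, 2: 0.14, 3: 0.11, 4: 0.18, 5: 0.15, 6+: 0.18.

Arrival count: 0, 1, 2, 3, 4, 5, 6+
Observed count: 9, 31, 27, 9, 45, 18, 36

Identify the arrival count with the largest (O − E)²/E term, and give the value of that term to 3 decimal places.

4, 5.786

Expected counts E_i = n·p_i: 175×0.11 = 19.25, 175×0.13 = 22.75, 175×0.14 = 24.5, 175×0.11 = 19.25, 175×0.18 = 31.5, 175×0.15 = 26.25, 175×0.18 = 31.5.
χ² = (9−19.25)²/19.25 + (31−22.75)²/22.75 + (27−24.5)²/24.5 + (9−19.25)²/19.25 + (45−31.5)²/31.5 + (18−26.25)²/26.25 + (36−31.5)²/31.5
   = 5.4578 + 2.9918 + 0.2551 + 5.4578 + 5.7857 + 2.5929 + 0.6429
The largest term is for 4: 5.786.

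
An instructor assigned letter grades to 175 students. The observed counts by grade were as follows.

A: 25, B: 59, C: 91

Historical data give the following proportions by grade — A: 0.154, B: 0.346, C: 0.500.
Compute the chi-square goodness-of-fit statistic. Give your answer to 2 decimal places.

0.32

Expected counts E_i = n·p_i: 175×0.154 = 26.95, 175×0.346 = 60.55, 175×0.500 = 87.5.
A: (25 − 26.95)²/26.95 = 3.8025/26.95 = 0.141
B: (59 − 60.55)²/60.55 = 2.4025/60.55 = 0.040
C: (91 − 87.5)²/87.5 = 12.25/87.5 = 0.140
Sum = 0.32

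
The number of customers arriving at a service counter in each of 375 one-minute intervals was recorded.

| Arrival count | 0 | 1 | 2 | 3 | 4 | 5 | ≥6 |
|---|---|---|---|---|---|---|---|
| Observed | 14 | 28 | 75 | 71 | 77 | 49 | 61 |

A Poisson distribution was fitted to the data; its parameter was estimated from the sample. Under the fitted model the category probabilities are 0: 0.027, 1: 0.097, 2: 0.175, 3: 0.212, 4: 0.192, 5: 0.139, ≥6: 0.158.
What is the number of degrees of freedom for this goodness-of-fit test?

There are k = 7 categories and 1 parameter estimated from the data, so df = 7 − 1 − 1 = 5.

5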